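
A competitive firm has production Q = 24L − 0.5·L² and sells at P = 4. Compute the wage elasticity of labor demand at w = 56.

From P·MP_L = w with MP_L = 24 − L, labor demand is L(w) = 24 − w/4.
dL/dw = −1/(4) = -0.25.
At w = 56, L = 10, so ε = (dL/dw)·(w/L) = (-0.25)·(56/10) = -1.4.

ε = -1.4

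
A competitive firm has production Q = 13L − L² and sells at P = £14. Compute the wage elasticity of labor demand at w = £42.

From P·MP_L = w with MP_L = 13 − 2L, labor demand is L(w) = (13 − w/14)/2.
dL/dw = −1/(28) = -1/28.
At w = 42, L = 5, so ε = (dL/dw)·(w/L) = (-1/28)·(42/5) = -0.3.

ε = -0.3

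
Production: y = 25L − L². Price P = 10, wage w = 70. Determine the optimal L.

The marginal product of L is MP_L = 25 − 2L.
A price-taking firm hires until the value of the marginal product equals the wage: P·MP_L = w, so 10·(25 − 2L) = 70.
Then 25 − 2L = 7, giving L = 9.

L* = 9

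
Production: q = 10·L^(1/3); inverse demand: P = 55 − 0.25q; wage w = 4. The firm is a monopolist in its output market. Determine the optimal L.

L* = 125

Marginal revenue from the inverse demand is MR = 55 − 0.5q.
The marginal product is MP_L = (10/3)·L^(-2/3).
A monopolist hires until marginal revenue product equals the wage: MR·MP_L = w.
At L, q = 10·L^(1/3). Substituting and solving: (55 − 5·L^(1/3))·(10/3)·L^(-2/3) = 4 gives L = 125.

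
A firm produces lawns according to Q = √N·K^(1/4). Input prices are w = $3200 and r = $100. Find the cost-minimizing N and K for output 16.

Cost minimization requires the marginal rate of technical substitution to equal the input-price ratio: MP_N/MP_K = w/r.
Here MP_N/MP_K = (1/2)·(K/N)/(1/4) = 2·(K/N). Setting this equal to 3200/100 = 32 gives K = 16N.
Substituting into Q = 16: N^(1/2)·(16N)^(1/4) = 16.
Solving, N = 16 and K = 256.

N* = 16, K* = 256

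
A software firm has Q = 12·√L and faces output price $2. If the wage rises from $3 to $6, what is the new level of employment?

L* = 4

From P·MP_L = w with MP_L = 6·L^(-1/2), the labor demand is L(w) = (12/w)^(2).
At w = 3: L = 16. At w = 6: L = 4.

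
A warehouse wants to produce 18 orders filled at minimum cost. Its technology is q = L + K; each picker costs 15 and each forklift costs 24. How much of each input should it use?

The inputs are perfect substitutes, so the firm uses whichever has the lower cost per unit of output.
Cost per unit of output via L is 15; via K it is 24. L is cheaper.
Producing q = 18 with L alone: L = 18, K = 0.

L* = 18, K* = 0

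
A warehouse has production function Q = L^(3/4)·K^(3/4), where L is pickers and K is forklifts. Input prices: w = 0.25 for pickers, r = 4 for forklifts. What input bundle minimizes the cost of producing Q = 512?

L* = 256, K* = 16

Cost minimization requires the marginal rate of technical substitution to equal the input-price ratio: MP_L/MP_K = w/r.
Here MP_L/MP_K = (3/4)·(K/L)/(3/4) = (K/L). Setting this equal to 0.25/4 = 0.0625 gives K = 0.0625L.
Substituting into Q = 512: L^(3/4)·(0.0625L)^(3/4) = 512.
Solving, L = 256 and K = 16.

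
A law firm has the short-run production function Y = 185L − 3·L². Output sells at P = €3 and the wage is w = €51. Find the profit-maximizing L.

L* = 28

The marginal product of L is MP_L = 185 − 6L.
A price-taking firm hires until the value of the marginal product equals the wage: P·MP_L = w, so 3·(185 − 6L) = 51.
Then 185 − 6L = 17, giving L = 28.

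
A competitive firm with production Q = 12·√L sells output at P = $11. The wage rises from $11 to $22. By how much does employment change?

From P·MP_L = w with MP_L = 6·L^(-1/2), the labor demand is L(w) = (66/w)^(2).
At w = 11: L = 36. At w = 22: L = 9.
ΔL = 9 − 36 = -27.

ΔL = -27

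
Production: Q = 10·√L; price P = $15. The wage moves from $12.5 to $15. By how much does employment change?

ΔL = -11

From P·MP_L = w with MP_L = 5·L^(-1/2), the labor demand is L(w) = (75/w)^(2).
At w = 12.5: L = 36. At w = 15: L = 25.
ΔL = 25 − 36 = -11.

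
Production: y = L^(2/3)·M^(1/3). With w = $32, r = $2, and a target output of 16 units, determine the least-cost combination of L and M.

L* = 8, M* = 64

Cost minimization requires the marginal rate of technical substitution to equal the input-price ratio: MP_L/MP_M = w/r.
Here MP_L/MP_M = (2/3)·(M/L)/(1/3) = 2·(M/L). Setting this equal to 32/2 = 16 gives M = 8L.
Substituting into y = 16: L^(2/3)·(8L)^(1/3) = 16.
Solving, L = 8 and M = 64.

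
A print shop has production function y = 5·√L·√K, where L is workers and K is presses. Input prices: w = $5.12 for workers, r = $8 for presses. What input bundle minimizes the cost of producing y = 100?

Cost minimization requires the marginal rate of technical substitution to equal the input-price ratio: MP_L/MP_K = w/r.
Here MP_L/MP_K = (1/2)·(K/L)/(1/2) = (K/L). Setting this equal to 5.12/8 = 0.64 gives K = 0.64L.
Substituting into y = 100: 5·L^(1/2)·(0.64L)^(1/2) = 100.
Solving, L = 25 and K = 16.

L* = 25, K* = 16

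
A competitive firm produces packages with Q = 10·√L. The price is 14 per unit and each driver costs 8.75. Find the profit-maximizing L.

L* = 64

MP_L = (1/2)·10·L^(-1/2) = 5·L^(-1/2).
Profit maximization for a price taker requires P·MP_L = w: 14·5·L^(-1/2) = 8.75.
So L^(-1/2) = 0.125, which gives L = 64.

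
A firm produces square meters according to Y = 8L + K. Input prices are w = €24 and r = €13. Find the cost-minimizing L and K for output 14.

The inputs are perfect substitutes, so the firm uses whichever has the lower cost per unit of output.
Cost per unit of output via L is 3; via K it is 13. L is cheaper.
Producing Y = 14 with L alone: L = 1.75, K = 0.

L* = 1.75, K* = 0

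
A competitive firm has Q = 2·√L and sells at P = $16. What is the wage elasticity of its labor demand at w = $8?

ε = -2

MP_L = (1/2)·2·L^(-1/2), so P·MP_L = w gives 16·L^(-1/2) = w.
Solving, L(w) = (16/w)^(2). This is a constant-elasticity form: L ∝ w^(−2), so ε = −2.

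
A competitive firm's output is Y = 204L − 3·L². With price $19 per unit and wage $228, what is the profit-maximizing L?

The marginal product of L is MP_L = 204 − 6L.
A price-taking firm hires until the value of the marginal product equals the wage: P·MP_L = w, so 19·(204 − 6L) = 228.
Then 204 − 6L = 12, giving L = 32.

L* = 32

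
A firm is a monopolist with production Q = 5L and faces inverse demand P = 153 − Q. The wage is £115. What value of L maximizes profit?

L* = 13

Marginal revenue from the inverse demand is MR = 153 − 2Q.
The marginal product is MP_L = 5.
A monopolist hires until marginal revenue product equals the wage: MR·MP_L = w.
(153 − 10L)·5 = 115, so L = 13.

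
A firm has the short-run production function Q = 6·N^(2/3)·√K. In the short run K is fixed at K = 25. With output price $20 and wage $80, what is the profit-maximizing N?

N* = 125

With K = 25, MP_N = (2/3)·6·N^(-1/3)·25^(1/2) = 20·N^(-1/3).
Profit maximization for a price taker requires P·MP_N = w: 20·20·N^(-1/3) = 80.
So N^(-1/3) = 0.2, which gives N = 125.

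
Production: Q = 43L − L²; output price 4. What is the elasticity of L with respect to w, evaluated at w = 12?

From P·MP_L = w with MP_L = 43 − 2L, labor demand is L(w) = (43 − w/4)/2.
dL/dw = −1/(8) = -0.125.
At w = 12, L = 20, so ε = (dL/dw)·(w/L) = (-0.125)·(12/20) = -0.075.

ε = -0.075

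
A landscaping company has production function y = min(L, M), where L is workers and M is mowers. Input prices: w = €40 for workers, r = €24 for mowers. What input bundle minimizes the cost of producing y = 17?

With a fixed-proportions technology, the cost-minimizing bundle uses no slack in either input: L = M = y.
So L = 17 and M = 17.

L* = 17, M* = 17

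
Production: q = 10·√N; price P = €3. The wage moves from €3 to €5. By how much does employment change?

ΔN = -16

From P·MP_N = w with MP_N = 5·N^(-1/2), the labor demand is N(w) = (15/w)^(2).
At w = 3: N = 25. At w = 5: N = 9.
ΔN = 9 − 25 = -16.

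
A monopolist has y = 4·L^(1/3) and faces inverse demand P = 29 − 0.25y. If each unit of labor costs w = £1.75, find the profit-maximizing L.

L* = 64

Marginal revenue from the inverse demand is MR = 29 − 0.5y.
The marginal product is MP_L = (4/3)·L^(-2/3).
A monopolist hires until marginal revenue product equals the wage: MR·MP_L = w.
At L, y = 4·L^(1/3). Substituting and solving: (29 − 2·L^(1/3))·(4/3)·L^(-2/3) = 1.75 gives L = 64.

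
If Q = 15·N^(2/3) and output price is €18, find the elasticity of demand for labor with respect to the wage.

MP_N = (2/3)·15·N^(-1/3), so P·MP_N = w gives 180·N^(-1/3) = w.
Solving, N(w) = (180/w)^(3). This is a constant-elasticity form: N ∝ w^(−3), so ε = −3.

ε = -3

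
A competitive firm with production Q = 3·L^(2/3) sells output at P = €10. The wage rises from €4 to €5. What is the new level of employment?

L* = 64

From P·MP_L = w with MP_L = 2·L^(-1/3), the labor demand is L(w) = (20/w)^(3).
At w = 4: L = 125. At w = 5: L = 64.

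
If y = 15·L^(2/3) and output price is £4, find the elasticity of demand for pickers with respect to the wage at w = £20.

MP_L = (2/3)·15·L^(-1/3), so P·MP_L = w gives 40·L^(-1/3) = w.
Solving, L(w) = (40/w)^(3). This is a constant-elasticity form: L ∝ w^(−3), so ε = −3.

ε = -3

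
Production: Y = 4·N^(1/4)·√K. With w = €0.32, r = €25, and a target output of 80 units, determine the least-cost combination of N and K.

N* = 625, K* = 16

Cost minimization requires the marginal rate of technical substitution to equal the input-price ratio: MP_N/MP_K = w/r.
Here MP_N/MP_K = (1/4)·(K/N)/(1/2) = 0.5·(K/N). Setting this equal to 0.32/25 = 0.0128 gives K = 0.0256N.
Substituting into Y = 80: 4·N^(1/4)·(0.0256N)^(1/2) = 80.
Solving, N = 625 and K = 16.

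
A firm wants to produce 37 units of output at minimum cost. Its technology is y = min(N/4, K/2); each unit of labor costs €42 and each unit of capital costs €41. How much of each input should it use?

N* = 148, K* = 74

With a fixed-proportions technology, the cost-minimizing bundle uses no slack in either input: N/4 = K/2 = y.
So N = 4·37 = 148 and K = 2·37 = 74.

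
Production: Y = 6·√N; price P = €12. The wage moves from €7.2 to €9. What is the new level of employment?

N* = 16

From P·MP_N = w with MP_N = 3·N^(-1/2), the labor demand is N(w) = (36/w)^(2).
At w = 7.2: N = 25. At w = 9: N = 16.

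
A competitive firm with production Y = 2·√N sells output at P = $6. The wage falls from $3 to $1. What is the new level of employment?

From P·MP_N = w with MP_N = N^(-1/2), the labor demand is N(w) = (6/w)^(2).
At w = 3: N = 4. At w = 1: N = 36.

N* = 36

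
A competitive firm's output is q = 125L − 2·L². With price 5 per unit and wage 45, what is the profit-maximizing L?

L* = 29

The marginal product of L is MP_L = 125 − 4L.
A price-taking firm hires until the value of the marginal product equals the wage: P·MP_L = w, so 5·(125 − 4L) = 45.
Then 125 − 4L = 9, giving L = 29.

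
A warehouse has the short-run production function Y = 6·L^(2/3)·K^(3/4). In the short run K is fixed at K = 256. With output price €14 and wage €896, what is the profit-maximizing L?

With K = 256, MP_L = (2/3)·6·L^(-1/3)·256^(3/4) = 256·L^(-1/3).
Profit maximization for a price taker requires P·MP_L = w: 14·256·L^(-1/3) = 896.
So L^(-1/3) = 0.25, which gives L = 64.

L* = 64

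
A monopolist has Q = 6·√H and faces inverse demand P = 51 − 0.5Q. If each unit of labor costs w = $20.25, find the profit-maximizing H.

Marginal revenue from the inverse demand is MR = 51 − Q.
The marginal product is MP_H = 3·H^(-1/2).
A monopolist hires until marginal revenue product equals the wage: MR·MP_H = w.
At H, Q = 6·√H. Substituting and solving: (51 − 6·√H)·3·H^(-1/2) = 20.25 gives H = 16.

H* = 16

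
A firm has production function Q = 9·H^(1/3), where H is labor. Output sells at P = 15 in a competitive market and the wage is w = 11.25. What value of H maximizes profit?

H* = 8

MP_H = (1/3)·9·H^(-2/3) = 3·H^(-2/3).
Profit maximization for a price taker requires P·MP_H = w: 15·3·H^(-2/3) = 11.25.
So H^(-2/3) = 0.25, which gives H = 8.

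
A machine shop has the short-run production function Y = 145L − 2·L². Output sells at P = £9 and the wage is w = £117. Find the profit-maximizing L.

The marginal product of L is MP_L = 145 − 4L.
A price-taking firm hires until the value of the marginal product equals the wage: P·MP_L = w, so 9·(145 − 4L) = 117.
Then 145 − 4L = 13, giving L = 33.

L* = 33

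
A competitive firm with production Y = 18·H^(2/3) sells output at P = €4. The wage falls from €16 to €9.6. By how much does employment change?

From P·MP_H = w with MP_H = 12·H^(-1/3), the labor demand is H(w) = (48/w)^(3).
At w = 16: H = 27. At w = 9.6: H = 125.
ΔH = 125 − 27 = 98.

ΔH = 98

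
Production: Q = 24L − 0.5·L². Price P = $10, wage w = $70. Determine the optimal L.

L* = 17

The marginal product of L is MP_L = 24 − L.
A price-taking firm hires until the value of the marginal product equals the wage: P·MP_L = w, so 10·(24 − L) = 70.
Then 24 − L = 7, giving L = 17.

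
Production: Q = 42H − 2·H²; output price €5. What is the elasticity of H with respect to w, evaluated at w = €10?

ε = -0.05

From P·MP_H = w with MP_H = 42 − 4H, labor demand is H(w) = (42 − w/5)/4.
dH/dw = −1/(20) = -0.05.
At w = 10, H = 10, so ε = (dH/dw)·(w/H) = (-0.05)·(10/10) = -0.05.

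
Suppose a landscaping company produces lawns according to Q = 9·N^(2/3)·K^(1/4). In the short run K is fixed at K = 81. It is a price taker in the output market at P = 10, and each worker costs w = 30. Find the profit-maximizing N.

N* = 216

With K = 81, MP_N = (2/3)·9·N^(-1/3)·81^(1/4) = 18·N^(-1/3).
Profit maximization for a price taker requires P·MP_N = w: 10·18·N^(-1/3) = 30.
So N^(-1/3) = 1/6, which gives N = 216.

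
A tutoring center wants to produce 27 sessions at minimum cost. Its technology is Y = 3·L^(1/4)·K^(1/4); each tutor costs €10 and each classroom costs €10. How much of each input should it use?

Cost minimization requires the marginal rate of technical substitution to equal the input-price ratio: MP_L/MP_K = w/r.
Here MP_L/MP_K = (1/4)·(K/L)/(1/4) = (K/L). Setting this equal to 10/10 = 1 gives K = L.
Substituting into Y = 27: 3·L^(1/4)·(L)^(1/4) = 27.
Solving, L = 81 and K = 81.

L* = 81, K* = 81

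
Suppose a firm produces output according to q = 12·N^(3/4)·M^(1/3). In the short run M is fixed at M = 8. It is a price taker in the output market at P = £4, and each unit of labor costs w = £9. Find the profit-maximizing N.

N* = 4096

With M = 8, MP_N = (3/4)·12·N^(-1/4)·8^(1/3) = 18·N^(-1/4).
Profit maximization for a price taker requires P·MP_N = w: 4·18·N^(-1/4) = 9.
So N^(-1/4) = 0.125, which gives N = 4096.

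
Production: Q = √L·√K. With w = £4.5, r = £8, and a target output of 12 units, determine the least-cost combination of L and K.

Cost minimization requires the marginal rate of technical substitution to equal the input-price ratio: MP_L/MP_K = w/r.
Here MP_L/MP_K = (1/2)·(K/L)/(1/2) = (K/L). Setting this equal to 4.5/8 = 0.5625 gives K = 0.5625L.
Substituting into Q = 12: L^(1/2)·(0.5625L)^(1/2) = 12.
Solving, L = 16 and K = 9.

L* = 16, K* = 9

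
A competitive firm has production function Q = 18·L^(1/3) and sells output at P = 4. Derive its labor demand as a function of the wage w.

MP_L = (1/3)·18·L^(-2/3) = 6·L^(-2/3).
Setting P·MP_L = w: 24·L^(-2/3) = w.
Solving for L: L^(-2/3) = w/24, so L = (24/w)^(3/2).

L(w) = (24/w)^(3/2)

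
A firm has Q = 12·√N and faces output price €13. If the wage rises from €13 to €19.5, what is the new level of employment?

N* = 16

From P·MP_N = w with MP_N = 6·N^(-1/2), the labor demand is N(w) = (78/w)^(2).
At w = 13: N = 36. At w = 19.5: N = 16.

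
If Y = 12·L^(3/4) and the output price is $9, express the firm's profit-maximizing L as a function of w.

L(w) = (81/w)^(4)

MP_L = (3/4)·12·L^(-1/4) = 9·L^(-1/4).
Setting P·MP_L = w: 81·L^(-1/4) = w.
Solving for L: L^(-1/4) = w/81, so L = (81/w)^(4).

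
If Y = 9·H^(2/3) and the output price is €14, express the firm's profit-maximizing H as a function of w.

MP_H = (2/3)·9·H^(-1/3) = 6·H^(-1/3).
Setting P·MP_H = w: 84·H^(-1/3) = w.
Solving for H: H^(-1/3) = w/84, so H = (84/w)^(3).

H(w) = 592704/w³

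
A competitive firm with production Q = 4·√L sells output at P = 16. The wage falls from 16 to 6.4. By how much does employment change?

From P·MP_L = w with MP_L = 2·L^(-1/2), the labor demand is L(w) = (32/w)^(2).
At w = 16: L = 4. At w = 6.4: L = 25.
ΔL = 25 − 4 = 21.

ΔL = 21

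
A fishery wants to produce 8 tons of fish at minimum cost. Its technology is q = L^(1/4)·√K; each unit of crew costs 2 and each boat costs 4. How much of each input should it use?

L* = 16, K* = 16

Cost minimization requires the marginal rate of technical substitution to equal the input-price ratio: MP_L/MP_K = w/r.
Here MP_L/MP_K = (1/4)·(K/L)/(1/2) = 0.5·(K/L). Setting this equal to 2/4 = 0.5 gives K = L.
Substituting into q = 8: L^(1/4)·(L)^(1/2) = 8.
Solving, L = 16 and K = 16.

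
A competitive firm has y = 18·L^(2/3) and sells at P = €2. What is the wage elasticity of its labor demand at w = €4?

MP_L = (2/3)·18·L^(-1/3), so P·MP_L = w gives 24·L^(-1/3) = w.
Solving, L(w) = (24/w)^(3). This is a constant-elasticity form: L ∝ w^(−3), so ε = −3.

ε = -3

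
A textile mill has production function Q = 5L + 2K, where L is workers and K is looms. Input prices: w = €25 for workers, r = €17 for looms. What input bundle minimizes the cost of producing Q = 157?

L* = 31.4, K* = 0

The inputs are perfect substitutes, so the firm uses whichever has the lower cost per unit of output.
Cost per unit of output via L is w/5 = 5; via K it is r/2 = 8.5. L is cheaper.
Producing Q = 157 with L alone: L = 31.4, K = 0.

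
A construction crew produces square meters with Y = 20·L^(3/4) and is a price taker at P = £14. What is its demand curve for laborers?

MP_L = (3/4)·20·L^(-1/4) = 15·L^(-1/4).
Setting P·MP_L = w: 210·L^(-1/4) = w.
Solving for L: L^(-1/4) = w/210, so L = (210/w)^(4).

L(w) = (210/w)^(4)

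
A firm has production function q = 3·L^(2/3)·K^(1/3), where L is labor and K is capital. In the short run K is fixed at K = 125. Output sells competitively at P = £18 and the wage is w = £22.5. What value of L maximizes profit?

With K = 125, MP_L = (2/3)·3·L^(-1/3)·125^(1/3) = 10·L^(-1/3).
Profit maximization for a price taker requires P·MP_L = w: 18·10·L^(-1/3) = 22.5.
So L^(-1/3) = 0.125, which gives L = 512.

L* = 512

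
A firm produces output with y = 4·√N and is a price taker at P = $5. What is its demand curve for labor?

N(w) = 100/w²

MP_N = (1/2)·4·N^(-1/2) = 2·N^(-1/2).
Setting P·MP_N = w: 10·N^(-1/2) = w.
Solving for N: N^(-1/2) = w/10, so N = (10/w)^(2).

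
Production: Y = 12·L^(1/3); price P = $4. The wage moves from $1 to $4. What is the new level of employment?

From P·MP_L = w with MP_L = 4·L^(-2/3), the labor demand is L(w) = (16/w)^(3/2).
At w = 1: L = 64. At w = 4: L = 8.

L* = 8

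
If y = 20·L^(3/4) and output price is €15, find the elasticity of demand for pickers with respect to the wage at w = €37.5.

ε = -4

MP_L = (3/4)·20·L^(-1/4), so P·MP_L = w gives 225·L^(-1/4) = w.
Solving, L(w) = (225/w)^(4). This is a constant-elasticity form: L ∝ w^(−4), so ε = −4.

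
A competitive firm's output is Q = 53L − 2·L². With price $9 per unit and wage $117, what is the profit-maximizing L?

L* = 10

The marginal product of L is MP_L = 53 − 4L.
A price-taking firm hires until the value of the marginal product equals the wage: P·MP_L = w, so 9·(53 − 4L) = 117.
Then 53 − 4L = 13, giving L = 10.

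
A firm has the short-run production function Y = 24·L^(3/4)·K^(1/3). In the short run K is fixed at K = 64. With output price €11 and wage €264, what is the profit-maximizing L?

With K = 64, MP_L = (3/4)·24·L^(-1/4)·64^(1/3) = 72·L^(-1/4).
Profit maximization for a price taker requires P·MP_L = w: 11·72·L^(-1/4) = 264.
So L^(-1/4) = 1/3, which gives L = 81.

L* = 81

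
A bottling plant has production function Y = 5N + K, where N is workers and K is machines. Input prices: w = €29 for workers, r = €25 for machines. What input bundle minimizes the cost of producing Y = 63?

N* = 12.6, K* = 0

The inputs are perfect substitutes, so the firm uses whichever has the lower cost per unit of output.
Cost per unit of output via N is 5.8; via K it is 25. N is cheaper.
Producing Y = 63 with N alone: N = 12.6, K = 0.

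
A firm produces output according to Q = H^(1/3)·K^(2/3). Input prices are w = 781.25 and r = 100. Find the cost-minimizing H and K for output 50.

Cost minimization requires the marginal rate of technical substitution to equal the input-price ratio: MP_H/MP_K = w/r.
Here MP_H/MP_K = (1/3)·(K/H)/(2/3) = 0.5·(K/H). Setting this equal to 781.25/100 = 7.8125 gives K = 15.625H.
Substituting into Q = 50: H^(1/3)·(15.625H)^(2/3) = 50.
Solving, H = 8 and K = 125.

H* = 8, K* = 125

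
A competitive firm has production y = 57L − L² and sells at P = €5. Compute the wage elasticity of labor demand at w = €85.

From P·MP_L = w with MP_L = 57 − 2L, labor demand is L(w) = (57 − w/5)/2.
dL/dw = −1/(10) = -0.1.
At w = 85, L = 20, so ε = (dL/dw)·(w/L) = (-0.1)·(85/20) = -0.425.

ε = -0.425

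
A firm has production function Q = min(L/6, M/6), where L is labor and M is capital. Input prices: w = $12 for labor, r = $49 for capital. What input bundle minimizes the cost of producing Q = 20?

L* = 120, M* = 120

With a fixed-proportions technology, the cost-minimizing bundle uses no slack in either input: L/6 = M/6 = Q.
So L = 6·20 = 120 and M = 6·20 = 120.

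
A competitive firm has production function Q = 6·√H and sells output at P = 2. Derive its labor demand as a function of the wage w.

MP_H = (1/2)·6·H^(-1/2) = 3·H^(-1/2).
Setting P·MP_H = w: 6·H^(-1/2) = w.
Solving for H: H^(-1/2) = w/6, so H = (6/w)^(2).

H(w) = 36/w²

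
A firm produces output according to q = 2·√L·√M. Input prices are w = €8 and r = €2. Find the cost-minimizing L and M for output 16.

L* = 4, M* = 16

Cost minimization requires the marginal rate of technical substitution to equal the input-price ratio: MP_L/MP_M = w/r.
Here MP_L/MP_M = (1/2)·(M/L)/(1/2) = (M/L). Setting this equal to 8/2 = 4 gives M = 4L.
Substituting into q = 16: 2·L^(1/2)·(4L)^(1/2) = 16.
Solving, L = 4 and M = 16.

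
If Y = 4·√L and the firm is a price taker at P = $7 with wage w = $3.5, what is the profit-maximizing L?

MP_L = (1/2)·4·L^(-1/2) = 2·L^(-1/2).
Profit maximization for a price taker requires P·MP_L = w: 7·2·L^(-1/2) = 3.5.
So L^(-1/2) = 0.25, which gives L = 16.

L* = 16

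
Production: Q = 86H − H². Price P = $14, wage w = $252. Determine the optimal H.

H* = 34

The marginal product of H is MP_H = 86 − 2H.
A price-taking firm hires until the value of the marginal product equals the wage: P·MP_H = w, so 14·(86 − 2H) = 252.
Then 86 − 2H = 18, giving H = 34.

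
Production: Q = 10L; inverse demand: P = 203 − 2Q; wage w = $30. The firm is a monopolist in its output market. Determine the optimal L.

L* = 5

Marginal revenue from the inverse demand is MR = 203 − 4Q.
The marginal product is MP_L = 10.
A monopolist hires until marginal revenue product equals the wage: MR·MP_L = w.
(203 − 40L)·10 = 30, so L = 5.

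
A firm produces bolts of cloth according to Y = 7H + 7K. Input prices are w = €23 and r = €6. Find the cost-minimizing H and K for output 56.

The inputs are perfect substitutes, so the firm uses whichever has the lower cost per unit of output.
Cost per unit of output via H is w/7 = 23/7; via K it is r/7 = 6/7. K is cheaper.
Producing Y = 56 with K alone: H = 0, K = 8.

H* = 0, K* = 8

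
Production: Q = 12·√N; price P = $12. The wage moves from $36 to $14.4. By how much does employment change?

From P·MP_N = w with MP_N = 6·N^(-1/2), the labor demand is N(w) = (72/w)^(2).
At w = 36: N = 4. At w = 14.4: N = 25.
ΔN = 25 − 4 = 21.

ΔN = 21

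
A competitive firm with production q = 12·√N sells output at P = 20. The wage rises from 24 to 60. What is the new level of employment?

N* = 4

From P·MP_N = w with MP_N = 6·N^(-1/2), the labor demand is N(w) = (120/w)^(2).
At w = 24: N = 25. At w = 60: N = 4.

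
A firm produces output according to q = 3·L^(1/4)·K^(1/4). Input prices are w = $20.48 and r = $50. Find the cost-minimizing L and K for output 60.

Cost minimization requires the marginal rate of technical substitution to equal the input-price ratio: MP_L/MP_K = w/r.
Here MP_L/MP_K = (1/4)·(K/L)/(1/4) = (K/L). Setting this equal to 20.48/50 = 0.4096 gives K = 0.4096L.
Substituting into q = 60: 3·L^(1/4)·(0.4096L)^(1/4) = 60.
Solving, L = 625 and K = 256.

L* = 625, K* = 256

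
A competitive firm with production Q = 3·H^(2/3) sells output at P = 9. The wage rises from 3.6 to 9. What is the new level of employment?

From P·MP_H = w with MP_H = 2·H^(-1/3), the labor demand is H(w) = (18/w)^(3).
At w = 3.6: H = 125. At w = 9: H = 8.

H* = 8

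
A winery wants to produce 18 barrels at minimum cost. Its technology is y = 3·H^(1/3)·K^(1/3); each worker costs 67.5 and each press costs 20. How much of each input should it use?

H* = 8, K* = 27

Cost minimization requires the marginal rate of technical substitution to equal the input-price ratio: MP_H/MP_K = w/r.
Here MP_H/MP_K = (1/3)·(K/H)/(1/3) = (K/H). Setting this equal to 67.5/20 = 3.375 gives K = 3.375H.
Substituting into y = 18: 3·H^(1/3)·(3.375H)^(1/3) = 18.
Solving, H = 8 and K = 27.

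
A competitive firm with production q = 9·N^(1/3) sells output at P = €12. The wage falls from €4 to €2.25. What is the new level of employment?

From P·MP_N = w with MP_N = 3·N^(-2/3), the labor demand is N(w) = (36/w)^(3/2).
At w = 4: N = 27. At w = 2.25: N = 64.

N* = 64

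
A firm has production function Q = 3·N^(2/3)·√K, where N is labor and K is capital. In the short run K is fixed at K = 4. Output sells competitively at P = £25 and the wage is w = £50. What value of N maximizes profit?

With K = 4, MP_N = (2/3)·3·N^(-1/3)·4^(1/2) = 4·N^(-1/3).
Profit maximization for a price taker requires P·MP_N = w: 25·4·N^(-1/3) = 50.
So N^(-1/3) = 0.5, which gives N = 8.

N* = 8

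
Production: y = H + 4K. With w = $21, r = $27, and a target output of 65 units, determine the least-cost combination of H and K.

The inputs are perfect substitutes, so the firm uses whichever has the lower cost per unit of output.
Cost per unit of output via H is 21; via K it is 6.75. K is cheaper.
Producing y = 65 with K alone: H = 0, K = 16.25.

H* = 0, K* = 16.25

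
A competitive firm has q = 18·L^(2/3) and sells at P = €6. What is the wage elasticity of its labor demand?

MP_L = (2/3)·18·L^(-1/3), so P·MP_L = w gives 72·L^(-1/3) = w.
Solving, L(w) = (72/w)^(3). This is a constant-elasticity form: L ∝ w^(−3), so ε = −3.

ε = -3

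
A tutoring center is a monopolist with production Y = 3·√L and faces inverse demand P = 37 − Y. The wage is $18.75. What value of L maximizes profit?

Marginal revenue from the inverse demand is MR = 37 − 2Y.
The marginal product is MP_L = 1.5·L^(-1/2).
A monopolist hires until marginal revenue product equals the wage: MR·MP_L = w.
At L, Y = 3·√L. Substituting and solving: (37 − 6·√L)·1.5·L^(-1/2) = 18.75 gives L = 4.

L* = 4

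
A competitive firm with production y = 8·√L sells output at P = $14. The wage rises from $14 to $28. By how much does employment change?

ΔL = -12

From P·MP_L = w with MP_L = 4·L^(-1/2), the labor demand is L(w) = (56/w)^(2).
At w = 14: L = 16. At w = 28: L = 4.
ΔL = 4 − 16 = -12.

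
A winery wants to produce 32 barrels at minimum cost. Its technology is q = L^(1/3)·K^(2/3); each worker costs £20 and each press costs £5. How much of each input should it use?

L* = 8, K* = 64

Cost minimization requires the marginal rate of technical substitution to equal the input-price ratio: MP_L/MP_K = w/r.
Here MP_L/MP_K = (1/3)·(K/L)/(2/3) = 0.5·(K/L). Setting this equal to 20/5 = 4 gives K = 8L.
Substituting into q = 32: L^(1/3)·(8L)^(2/3) = 32.
Solving, L = 8 and K = 64.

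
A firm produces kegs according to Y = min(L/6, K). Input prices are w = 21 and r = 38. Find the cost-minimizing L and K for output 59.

L* = 354, K* = 59

With a fixed-proportions technology, the cost-minimizing bundle uses no slack in either input: L/6 = K = Y.
So L = 6·59 = 354 and K = 59.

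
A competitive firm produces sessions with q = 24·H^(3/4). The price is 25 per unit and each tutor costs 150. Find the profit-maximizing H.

MP_H = (3/4)·24·H^(-1/4) = 18·H^(-1/4).
Profit maximization for a price taker requires P·MP_H = w: 25·18·H^(-1/4) = 150.
So H^(-1/4) = 1/3, which gives H = 81.

H* = 81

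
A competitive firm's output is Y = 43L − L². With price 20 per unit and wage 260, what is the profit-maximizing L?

L* = 15

The marginal product of L is MP_L = 43 − 2L.
A price-taking firm hires until the value of the marginal product equals the wage: P·MP_L = w, so 20·(43 − 2L) = 260.
Then 43 − 2L = 13, giving L = 15.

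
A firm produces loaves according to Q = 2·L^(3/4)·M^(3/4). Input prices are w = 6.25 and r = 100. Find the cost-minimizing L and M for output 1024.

Cost minimization requires the marginal rate of technical substitution to equal the input-price ratio: MP_L/MP_M = w/r.
Here MP_L/MP_M = (3/4)·(M/L)/(3/4) = (M/L). Setting this equal to 6.25/100 = 0.0625 gives M = 0.0625L.
Substituting into Q = 1024: 2·L^(3/4)·(0.0625L)^(3/4) = 1024.
Solving, L = 256 and M = 16.

L* = 256, M* = 16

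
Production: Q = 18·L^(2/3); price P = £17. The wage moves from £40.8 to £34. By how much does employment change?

From P·MP_L = w with MP_L = 12·L^(-1/3), the labor demand is L(w) = (204/w)^(3).
At w = 40.8: L = 125. At w = 34: L = 216.
ΔL = 216 − 125 = 91.

ΔL = 91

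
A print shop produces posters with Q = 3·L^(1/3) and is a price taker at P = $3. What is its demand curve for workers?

MP_L = (1/3)·3·L^(-2/3) = L^(-2/3).
Setting P·MP_L = w: 3·L^(-2/3) = w.
Solving for L: L^(-2/3) = w/3, so L = (3/w)^(3/2).

L(w) = (3/w)^(3/2)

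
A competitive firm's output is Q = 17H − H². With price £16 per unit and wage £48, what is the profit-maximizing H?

The marginal product of H is MP_H = 17 − 2H.
A price-taking firm hires until the value of the marginal product equals the wage: P·MP_H = w, so 16·(17 − 2H) = 48.
Then 17 − 2H = 3, giving H = 7.

H* = 7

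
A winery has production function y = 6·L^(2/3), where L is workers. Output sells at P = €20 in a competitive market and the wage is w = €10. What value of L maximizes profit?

MP_L = (2/3)·6·L^(-1/3) = 4·L^(-1/3).
Profit maximization for a price taker requires P·MP_L = w: 20·4·L^(-1/3) = 10.
So L^(-1/3) = 0.125, which gives L = 512.

L* = 512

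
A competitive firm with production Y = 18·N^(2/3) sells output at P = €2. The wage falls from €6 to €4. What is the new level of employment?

N* = 216

From P·MP_N = w with MP_N = 12·N^(-1/3), the labor demand is N(w) = (24/w)^(3).
At w = 6: N = 64. At w = 4: N = 216.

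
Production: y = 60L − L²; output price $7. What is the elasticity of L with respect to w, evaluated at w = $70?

ε = -0.2

From P·MP_L = w with MP_L = 60 − 2L, labor demand is L(w) = (60 − w/7)/2.
dL/dw = −1/(14) = -1/14.
At w = 70, L = 25, so ε = (dL/dw)·(w/L) = (-1/14)·(70/25) = -0.2.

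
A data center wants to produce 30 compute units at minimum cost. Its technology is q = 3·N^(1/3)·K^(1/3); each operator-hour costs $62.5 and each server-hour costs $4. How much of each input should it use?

Cost minimization requires the marginal rate of technical substitution to equal the input-price ratio: MP_N/MP_K = w/r.
Here MP_N/MP_K = (1/3)·(K/N)/(1/3) = (K/N). Setting this equal to 62.5/4 = 15.625 gives K = 15.625N.
Substituting into q = 30: 3·N^(1/3)·(15.625N)^(1/3) = 30.
Solving, N = 8 and K = 125.

N* = 8, K* = 125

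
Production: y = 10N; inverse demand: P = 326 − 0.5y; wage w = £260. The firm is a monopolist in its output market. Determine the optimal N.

N* = 30

Marginal revenue from the inverse demand is MR = 326 − y.
The marginal product is MP_N = 10.
A monopolist hires until marginal revenue product equals the wage: MR·MP_N = w.
(326 − 10N)·10 = 260, so N = 30.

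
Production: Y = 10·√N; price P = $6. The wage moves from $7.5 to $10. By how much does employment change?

ΔN = -7

From P·MP_N = w with MP_N = 5·N^(-1/2), the labor demand is N(w) = (30/w)^(2).
At w = 7.5: N = 16. At w = 10: N = 9.
ΔN = 9 − 16 = -7.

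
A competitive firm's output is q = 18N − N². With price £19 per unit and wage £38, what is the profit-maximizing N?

The marginal product of N is MP_N = 18 − 2N.
A price-taking firm hires until the value of the marginal product equals the wage: P·MP_N = w, so 19·(18 − 2N) = 38.
Then 18 − 2N = 2, giving N = 8.

N* = 8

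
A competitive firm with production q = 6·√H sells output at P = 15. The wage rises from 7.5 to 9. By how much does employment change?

From P·MP_H = w with MP_H = 3·H^(-1/2), the labor demand is H(w) = (45/w)^(2).
At w = 7.5: H = 36. At w = 9: H = 25.
ΔH = 25 − 36 = -11.

ΔH = -11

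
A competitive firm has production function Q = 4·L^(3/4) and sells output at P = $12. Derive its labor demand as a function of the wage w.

MP_L = (3/4)·4·L^(-1/4) = 3·L^(-1/4).
Setting P·MP_L = w: 36·L^(-1/4) = w.
Solving for L: L^(-1/4) = w/36, so L = (36/w)^(4).

L(w) = 1679616/w^(4)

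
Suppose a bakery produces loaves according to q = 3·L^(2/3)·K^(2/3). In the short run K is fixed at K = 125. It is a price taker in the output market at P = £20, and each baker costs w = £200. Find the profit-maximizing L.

With K = 125, MP_L = (2/3)·3·L^(-1/3)·125^(2/3) = 50·L^(-1/3).
Profit maximization for a price taker requires P·MP_L = w: 20·50·L^(-1/3) = 200.
So L^(-1/3) = 0.2, which gives L = 125.

L* = 125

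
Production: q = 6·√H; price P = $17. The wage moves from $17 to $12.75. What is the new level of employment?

From P·MP_H = w with MP_H = 3·H^(-1/2), the labor demand is H(w) = (51/w)^(2).
At w = 17: H = 9. At w = 12.75: H = 16.

H* = 16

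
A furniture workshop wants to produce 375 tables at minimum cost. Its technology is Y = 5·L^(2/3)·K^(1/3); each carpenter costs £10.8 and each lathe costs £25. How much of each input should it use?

L* = 125, K* = 27

Cost minimization requires the marginal rate of technical substitution to equal the input-price ratio: MP_L/MP_K = w/r.
Here MP_L/MP_K = (2/3)·(K/L)/(1/3) = 2·(K/L). Setting this equal to 10.8/25 = 0.432 gives K = 0.216L.
Substituting into Y = 375: 5·L^(2/3)·(0.216L)^(1/3) = 375.
Solving, L = 125 and K = 27.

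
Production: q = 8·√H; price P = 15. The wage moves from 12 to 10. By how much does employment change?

ΔH = 11

From P·MP_H = w with MP_H = 4·H^(-1/2), the labor demand is H(w) = (60/w)^(2).
At w = 12: H = 25. At w = 10: H = 36.
ΔH = 36 − 25 = 11.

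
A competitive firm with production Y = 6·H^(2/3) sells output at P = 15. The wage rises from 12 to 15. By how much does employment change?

ΔH = -61

From P·MP_H = w with MP_H = 4·H^(-1/3), the labor demand is H(w) = (60/w)^(3).
At w = 12: H = 125. At w = 15: H = 64.
ΔH = 64 − 125 = -61.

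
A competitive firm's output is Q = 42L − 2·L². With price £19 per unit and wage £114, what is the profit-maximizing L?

The marginal product of L is MP_L = 42 − 4L.
A price-taking firm hires until the value of the marginal product equals the wage: P·MP_L = w, so 19·(42 − 4L) = 114.
Then 42 − 4L = 6, giving L = 9.

L* = 9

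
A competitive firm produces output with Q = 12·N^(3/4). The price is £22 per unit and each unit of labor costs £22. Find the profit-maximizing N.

N* = 6561

MP_N = (3/4)·12·N^(-1/4) = 9·N^(-1/4).
Profit maximization for a price taker requires P·MP_N = w: 22·9·N^(-1/4) = 22.
So N^(-1/4) = 1/9, which gives N = 6561.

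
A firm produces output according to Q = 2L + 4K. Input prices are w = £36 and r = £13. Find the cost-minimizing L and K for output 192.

The inputs are perfect substitutes, so the firm uses whichever has the lower cost per unit of output.
Cost per unit of output via L is w/2 = 18; via K it is r/4 = 3.25. K is cheaper.
Producing Q = 192 with K alone: L = 0, K = 48.

L* = 0, K* = 48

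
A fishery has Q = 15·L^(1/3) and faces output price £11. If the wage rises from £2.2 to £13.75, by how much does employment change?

ΔL = -117

From P·MP_L = w with MP_L = 5·L^(-2/3), the labor demand is L(w) = (55/w)^(3/2).
At w = 2.2: L = 125. At w = 13.75: L = 8.
ΔL = 8 − 125 = -117.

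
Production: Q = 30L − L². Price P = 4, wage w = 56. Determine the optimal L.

The marginal product of L is MP_L = 30 − 2L.
A price-taking firm hires until the value of the marginal product equals the wage: P·MP_L = w, so 4·(30 − 2L) = 56.
Then 30 − 2L = 14, giving L = 8.

L* = 8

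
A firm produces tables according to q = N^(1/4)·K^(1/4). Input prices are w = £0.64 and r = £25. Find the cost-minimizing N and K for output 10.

N* = 625, K* = 16

Cost minimization requires the marginal rate of technical substitution to equal the input-price ratio: MP_N/MP_K = w/r.
Here MP_N/MP_K = (1/4)·(K/N)/(1/4) = (K/N). Setting this equal to 0.64/25 = 0.0256 gives K = 0.0256N.
Substituting into q = 10: N^(1/4)·(0.0256N)^(1/4) = 10.
Solving, N = 625 and K = 16.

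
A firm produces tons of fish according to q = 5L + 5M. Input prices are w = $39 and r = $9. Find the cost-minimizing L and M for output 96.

L* = 0, M* = 19.2

The inputs are perfect substitutes, so the firm uses whichever has the lower cost per unit of output.
Cost per unit of output via L is w/5 = 7.8; via M it is r/5 = 1.8. M is cheaper.
Producing q = 96 with M alone: L = 0, M = 19.2.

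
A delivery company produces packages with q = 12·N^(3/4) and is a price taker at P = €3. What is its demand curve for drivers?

MP_N = (3/4)·12·N^(-1/4) = 9·N^(-1/4).
Setting P·MP_N = w: 27·N^(-1/4) = w.
Solving for N: N^(-1/4) = w/27, so N = (27/w)^(4).

N(w) = 531441/w^(4)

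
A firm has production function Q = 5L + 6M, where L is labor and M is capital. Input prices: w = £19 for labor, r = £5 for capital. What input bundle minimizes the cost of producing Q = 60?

L* = 0, M* = 10

The inputs are perfect substitutes, so the firm uses whichever has the lower cost per unit of output.
Cost per unit of output via L is w/5 = 3.8; via M it is r/6 = 5/6. M is cheaper.
Producing Q = 60 with M alone: L = 0, M = 10.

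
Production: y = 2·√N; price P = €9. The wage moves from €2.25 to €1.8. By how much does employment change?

From P·MP_N = w with MP_N = N^(-1/2), the labor demand is N(w) = (9/w)^(2).
At w = 2.25: N = 16. At w = 1.8: N = 25.
ΔN = 25 − 16 = 9.

ΔN = 9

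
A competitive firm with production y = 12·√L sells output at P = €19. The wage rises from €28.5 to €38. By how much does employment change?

From P·MP_L = w with MP_L = 6·L^(-1/2), the labor demand is L(w) = (114/w)^(2).
At w = 28.5: L = 16. At w = 38: L = 9.
ΔL = 9 − 16 = -7.

ΔL = -7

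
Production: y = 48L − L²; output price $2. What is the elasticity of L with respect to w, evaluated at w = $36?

ε = -0.6

From P·MP_L = w with MP_L = 48 − 2L, labor demand is L(w) = (48 − w/2)/2.
dL/dw = −1/(4) = -0.25.
At w = 36, L = 15, so ε = (dL/dw)·(w/L) = (-0.25)·(36/15) = -0.6.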